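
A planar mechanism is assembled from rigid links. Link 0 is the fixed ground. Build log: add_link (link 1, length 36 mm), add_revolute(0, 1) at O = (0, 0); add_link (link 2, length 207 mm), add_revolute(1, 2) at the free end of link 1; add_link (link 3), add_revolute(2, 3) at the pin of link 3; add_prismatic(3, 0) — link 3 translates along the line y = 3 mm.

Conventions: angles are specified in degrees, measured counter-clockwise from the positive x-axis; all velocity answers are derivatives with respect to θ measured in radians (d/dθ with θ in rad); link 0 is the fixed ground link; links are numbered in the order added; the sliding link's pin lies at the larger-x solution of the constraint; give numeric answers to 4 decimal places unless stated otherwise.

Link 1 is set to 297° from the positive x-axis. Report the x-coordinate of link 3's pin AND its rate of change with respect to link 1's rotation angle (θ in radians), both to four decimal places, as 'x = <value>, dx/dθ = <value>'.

geometry: r = 36 mm, L = 207 mm, e = 3 mm
crank pin P = (r cos θ, r sin θ) = (16.343658, -32.076235)
h = r sin θ − e = -32.076235 − 3 = -35.076235
x = r cos θ + √(L² − h²) = 16.343658 + 204.006514 = 220.350172
dx/dθ = −r sin θ − h·r cos θ/√(L² − h²) (θ in radians; h = -35.076235) = 34.886312

x = 220.3502, dx/dθ = 34.8863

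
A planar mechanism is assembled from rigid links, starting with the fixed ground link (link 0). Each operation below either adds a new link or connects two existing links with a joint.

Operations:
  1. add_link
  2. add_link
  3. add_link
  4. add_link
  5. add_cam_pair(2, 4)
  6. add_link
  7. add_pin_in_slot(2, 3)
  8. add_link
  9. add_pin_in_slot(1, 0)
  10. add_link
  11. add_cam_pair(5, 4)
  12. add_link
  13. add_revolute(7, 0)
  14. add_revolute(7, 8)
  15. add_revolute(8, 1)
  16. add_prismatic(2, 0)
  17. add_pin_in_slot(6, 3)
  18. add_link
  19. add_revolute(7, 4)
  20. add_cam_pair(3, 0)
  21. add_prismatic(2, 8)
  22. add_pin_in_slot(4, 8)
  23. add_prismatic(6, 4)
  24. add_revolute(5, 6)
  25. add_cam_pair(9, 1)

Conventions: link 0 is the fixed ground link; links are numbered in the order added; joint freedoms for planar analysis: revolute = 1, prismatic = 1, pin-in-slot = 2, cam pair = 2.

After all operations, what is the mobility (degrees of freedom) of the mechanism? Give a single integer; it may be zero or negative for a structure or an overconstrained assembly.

(L,J1,J2)=(1,0,0); link0 fixed
link1: (2,0,0)
link2: (3,0,0)
link3: (4,0,0)
link4: (5,0,0)
C 2-4 [J2]: (5,0,1)
link5: (6,0,1)
PS 2-3 [J2]: (6,0,2)
link6: (7,0,2)
PS 1-0 [J2]: (7,0,3)
link7: (8,0,3)
C 5-4 [J2]: (8,0,4)
link8: (9,0,4)
R 7-0 [J1]: (9,1,4)
R 7-8 [J1]: (9,2,4)
R 8-1 [J1]: (9,3,4)
P 2-0 [J1]: (9,4,4)
PS 6-3 [J2]: (9,4,5)
link9: (10,4,5)
R 7-4 [J1]: (10,5,5)
C 3-0 [J2]: (10,5,6)
P 2-8 [J1]: (10,6,6)
PS 4-8 [J2]: (10,6,7)
P 6-4 [J1]: (10,7,7)
R 5-6 [J1]: (10,8,7)
C 9-1 [J2]: (10,8,8)
Grübler: 3·9 − 2·8 − 8 = 3

M = 3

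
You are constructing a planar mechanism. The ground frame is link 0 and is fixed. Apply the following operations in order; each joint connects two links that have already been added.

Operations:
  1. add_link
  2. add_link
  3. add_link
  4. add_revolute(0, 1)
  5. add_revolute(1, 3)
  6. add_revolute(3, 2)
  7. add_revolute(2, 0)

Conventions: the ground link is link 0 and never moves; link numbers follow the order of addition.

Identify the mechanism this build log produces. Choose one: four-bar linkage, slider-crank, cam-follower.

links: 4 (incl. ground); joints: 4 revolute, 0 prismatic, 0 higher (cam) pair, forming one closed loop
4 links in a single 4R loop → four-bar linkage

four-bar linkage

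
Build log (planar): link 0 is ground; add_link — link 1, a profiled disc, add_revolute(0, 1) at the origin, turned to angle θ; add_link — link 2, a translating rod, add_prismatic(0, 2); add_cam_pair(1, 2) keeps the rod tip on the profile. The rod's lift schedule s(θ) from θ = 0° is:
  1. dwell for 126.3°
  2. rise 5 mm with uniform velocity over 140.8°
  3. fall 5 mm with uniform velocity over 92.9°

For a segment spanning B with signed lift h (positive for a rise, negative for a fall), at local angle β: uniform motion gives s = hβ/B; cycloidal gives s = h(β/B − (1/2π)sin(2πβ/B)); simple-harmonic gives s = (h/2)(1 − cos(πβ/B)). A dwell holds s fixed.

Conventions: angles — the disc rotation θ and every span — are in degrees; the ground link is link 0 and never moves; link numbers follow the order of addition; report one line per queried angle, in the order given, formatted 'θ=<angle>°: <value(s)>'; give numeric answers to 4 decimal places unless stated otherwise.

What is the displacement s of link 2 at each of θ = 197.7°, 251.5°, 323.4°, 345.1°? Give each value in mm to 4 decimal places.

seg 1 [0°–126.3°] dwell: s stays 0.0000
seg 2 [126.3°–267.1°] uniform, h=5: θ=197.7° here. β=71.4, B=140.8. 5·71.4/140.8 = 2.5355 → s = 2.5355
seg 2 [126.3°–267.1°] uniform, h=5: θ=251.5° here. β=125.2, B=140.8. 5·125.2/140.8 = 4.4460 → s = 4.4460
seg 2 [126.3°–267.1°] uniform, h=5: full span → s += 5 → s = 5.0000
seg 3 [267.1°–360°] uniform, h=-5: θ=323.4° here. β=56.3, B=92.9. -5·56.3/92.9 = -3.0301 → s = 1.9699
seg 3 [267.1°–360°] uniform, h=-5: θ=345.1° here. β=78, B=92.9. -5·78/92.9 = -4.1981 → s = 0.8019

θ=197.7°: 2.5355
θ=251.5°: 4.4460
θ=323.4°: 1.9699
θ=345.1°: 0.8019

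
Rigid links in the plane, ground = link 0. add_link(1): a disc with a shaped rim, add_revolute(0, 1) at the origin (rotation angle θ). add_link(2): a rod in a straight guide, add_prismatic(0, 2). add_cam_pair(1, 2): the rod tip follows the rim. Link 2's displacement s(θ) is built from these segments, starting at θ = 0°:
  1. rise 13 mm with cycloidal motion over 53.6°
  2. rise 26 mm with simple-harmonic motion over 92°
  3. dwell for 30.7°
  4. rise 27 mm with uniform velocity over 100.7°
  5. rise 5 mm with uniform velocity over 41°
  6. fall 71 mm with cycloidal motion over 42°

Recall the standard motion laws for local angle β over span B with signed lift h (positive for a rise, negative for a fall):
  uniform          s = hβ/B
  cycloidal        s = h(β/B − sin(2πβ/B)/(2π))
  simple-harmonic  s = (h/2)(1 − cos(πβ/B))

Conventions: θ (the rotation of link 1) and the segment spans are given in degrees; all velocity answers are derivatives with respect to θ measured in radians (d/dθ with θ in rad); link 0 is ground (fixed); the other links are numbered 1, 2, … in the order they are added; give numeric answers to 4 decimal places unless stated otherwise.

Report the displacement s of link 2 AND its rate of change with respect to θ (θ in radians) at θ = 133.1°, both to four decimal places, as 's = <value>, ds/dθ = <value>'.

segment 1 (0° to 53.6°, cycloidal, h = 13) is passed completely: s = 0.0000 + (13) = 13.0000
θ = 133.1° falls in segment 2 (53.6° to 145.6°, simple-harmonic, h = 26): β = 133.1 − 53.6 = 79.5°, B = 92°; Δs = 26/2·(1 − cos(π·0.8641)) = 24.8336; s = 13.0000 + 24.8336 = 37.8336
velocity in seg [53.6°–145.6°] (simple-harmonic), θ in radians: β = 79.5° = 1.3875 rad, B = 92° = 1.6057 rad; ds/dθ = (πh/(2B)) sin(πβ/B) = (π·26/(2·1.6057)) sin(π·0.8641) = 10.530066 mm/rad

s = 37.8336, ds/dθ = 10.5301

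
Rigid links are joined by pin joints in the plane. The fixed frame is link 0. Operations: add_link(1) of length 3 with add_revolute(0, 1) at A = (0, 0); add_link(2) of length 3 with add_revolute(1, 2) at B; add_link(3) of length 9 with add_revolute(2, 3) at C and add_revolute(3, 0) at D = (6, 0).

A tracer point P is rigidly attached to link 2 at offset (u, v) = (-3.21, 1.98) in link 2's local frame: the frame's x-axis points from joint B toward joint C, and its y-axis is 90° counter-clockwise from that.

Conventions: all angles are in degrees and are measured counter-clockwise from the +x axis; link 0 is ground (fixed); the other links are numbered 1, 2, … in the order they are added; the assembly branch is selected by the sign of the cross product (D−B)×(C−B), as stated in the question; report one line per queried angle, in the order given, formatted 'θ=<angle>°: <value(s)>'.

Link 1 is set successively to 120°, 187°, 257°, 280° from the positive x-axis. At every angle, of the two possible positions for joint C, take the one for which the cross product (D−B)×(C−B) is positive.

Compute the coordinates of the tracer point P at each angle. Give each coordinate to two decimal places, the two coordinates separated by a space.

A=(0,0), D=(6.00,0)
θ=120°: B = A + 3.00·(cos120°, sin120°) = (-1.5000, 2.5981)
θ=120°: |BD| = 7.9373
θ=120°: circle(B,3.00) ∩ circle(D,9.00): a=-0.5669, h=2.9459
θ=120°:   candidates: C₊=(-1.0714,5.5673) cross=23.383; C₋=(-3.0000,0.0000) cross=-23.383
θ=120°:   branch + wants cross > 0 → take C=(-1.0714,5.5673) (cross=23.383)
θ=120°: ex = (C−B)/|BC| = (0.1429,0.9897); ey = (-0.9897,0.1429)
θ=120°: P = B + -3.21·ex + 1.98·ey = (-3.9183,-0.2961)
θ=187°: B = A + 3.00·(cos187°, sin187°) = (-2.9776, -0.3656)
θ=187°: |BD| = 8.9851
θ=187°: circle(B,3.00) ∩ circle(D,9.00): a=0.4859, h=2.9604
θ=187°:   candidates: C₊=(-2.6126,2.6121) cross=26.599; C₋=(-2.3717,-3.3038) cross=-26.599
θ=187°:   branch + wants cross > 0 → take C=(-2.6126,2.6121) (cross=26.599)
θ=187°: ex = (C−B)/|BC| = (0.1217,0.9926); ey = (-0.9926,0.1217)
θ=187°: P = B + -3.21·ex + 1.98·ey = (-5.3335,-3.3108)
θ=257°: B = A + 3.00·(cos257°, sin257°) = (-0.6749, -2.9231)
θ=257°: |BD| = 7.2869
θ=257°: circle(B,3.00) ∩ circle(D,9.00): a=-1.2970, h=2.7052
θ=257°:   candidates: C₊=(-2.9481,-0.9654) cross=19.712; C₋=(-0.7777,-5.9213) cross=-19.712
θ=257°:   branch + wants cross > 0 → take C=(-2.9481,-0.9654) (cross=19.712)
θ=257°: ex = (C−B)/|BC| = (-0.7577,0.6526); ey = (-0.6526,-0.7577)
θ=257°: P = B + -3.21·ex + 1.98·ey = (0.4654,-6.5181)
θ=280°: B = A + 3.00·(cos280°, sin280°) = (0.5209, -2.9544)
θ=280°: |BD| = 6.2248
θ=280°: circle(B,3.00) ∩ circle(D,9.00): a=-2.6709, h=1.3662
θ=280°:   candidates: C₊=(-2.4783,-3.0195) cross=8.504; C₋=(-1.1815,-5.4246) cross=-8.504
θ=280°:   branch + wants cross > 0 → take C=(-2.4783,-3.0195) (cross=8.504)
θ=280°: ex = (C−B)/|BC| = (-0.9998,-0.0217); ey = (0.0217,-0.9998)
θ=280°: P = B + -3.21·ex + 1.98·ey = (3.7732,-4.8643)

θ=120°: -3.92 -0.30
θ=187°: -5.33 -3.31
θ=257°: 0.47 -6.52
θ=280°: 3.77 -4.86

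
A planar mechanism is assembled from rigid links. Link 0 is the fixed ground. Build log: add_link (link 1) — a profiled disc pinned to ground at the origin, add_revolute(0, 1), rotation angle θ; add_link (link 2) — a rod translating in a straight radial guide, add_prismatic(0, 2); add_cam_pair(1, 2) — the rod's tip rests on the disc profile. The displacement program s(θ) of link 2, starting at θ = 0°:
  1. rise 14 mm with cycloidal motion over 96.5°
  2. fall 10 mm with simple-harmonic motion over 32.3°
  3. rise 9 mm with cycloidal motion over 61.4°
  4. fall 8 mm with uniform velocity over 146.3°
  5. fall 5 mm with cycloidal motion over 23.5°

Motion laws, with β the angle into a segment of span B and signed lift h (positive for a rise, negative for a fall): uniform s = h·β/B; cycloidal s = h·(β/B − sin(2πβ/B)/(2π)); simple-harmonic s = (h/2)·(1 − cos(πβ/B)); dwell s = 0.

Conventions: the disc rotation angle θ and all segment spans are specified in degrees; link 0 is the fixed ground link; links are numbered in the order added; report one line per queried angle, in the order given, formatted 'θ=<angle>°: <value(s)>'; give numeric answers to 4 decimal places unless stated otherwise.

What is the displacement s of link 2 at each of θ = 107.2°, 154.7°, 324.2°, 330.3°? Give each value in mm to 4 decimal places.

seg 1 [0°–96.5°] cycloidal, h=14: full span → s += 14 → s = 14.0000
seg 2 [96.5°–128.8°] simple-harmonic, h=-10: θ=107.2° here. β=10.7, B=32.3. -10/2·(1 − cos(π·0.3313)) = -2.4720 → s = 11.5280
seg 2 [96.5°–128.8°] simple-harmonic, h=-10: full span → s += -10 → s = 4.0000
seg 3 [128.8°–190.2°] cycloidal, h=9: θ=154.7° here. β=25.9, B=61.4. 9·(0.4218 − sin(2π·0.4218)/(2π)) = 3.1208 → s = 7.1208
seg 3 [128.8°–190.2°] cycloidal, h=9: full span → s += 9 → s = 13.0000
seg 4 [190.2°–336.5°] uniform, h=-8: θ=324.2° here. β=134, B=146.3. -8·134/146.3 = -7.3274 → s = 5.6726
seg 4 [190.2°–336.5°] uniform, h=-8: θ=330.3° here. β=140.1, B=146.3. -8·140.1/146.3 = -7.6610 → s = 5.3390

θ=107.2°: 11.5280
θ=154.7°: 7.1208
θ=324.2°: 5.6726
θ=330.3°: 5.3390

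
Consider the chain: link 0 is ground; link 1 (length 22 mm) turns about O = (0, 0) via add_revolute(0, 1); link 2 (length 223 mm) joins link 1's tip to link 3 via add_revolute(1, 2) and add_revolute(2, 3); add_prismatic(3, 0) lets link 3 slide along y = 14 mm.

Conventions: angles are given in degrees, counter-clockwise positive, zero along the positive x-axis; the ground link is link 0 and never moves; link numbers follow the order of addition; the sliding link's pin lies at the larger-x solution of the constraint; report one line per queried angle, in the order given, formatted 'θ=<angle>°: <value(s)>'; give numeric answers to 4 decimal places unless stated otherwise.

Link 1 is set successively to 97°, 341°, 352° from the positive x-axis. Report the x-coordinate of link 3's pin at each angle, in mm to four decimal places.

geometry: r = 22 mm, L = 223 mm, e = 14 mm
θ=97°: crank pin P = (r cos θ, r sin θ) = (-2.681126, 21.836015)
θ=97°: h = r sin θ − e = 21.836015 − 14 = 7.836015
θ=97°: x = r cos θ + √(L² − h²) = -2.681126 + 222.862282 = 220.181157
θ=341°: crank pin P = (r cos θ, r sin θ) = (20.801409, -7.162499)
θ=341°: h = r sin θ − e = -7.162499 − 14 = -21.162499
θ=341°: x = r cos θ + √(L² − h²) = 20.801409 + 221.993578 = 242.794987
θ=352°: crank pin P = (r cos θ, r sin θ) = (21.785898, -3.061808)
θ=352°: h = r sin θ − e = -3.061808 − 14 = -17.061808
θ=352°: x = r cos θ + √(L² − h²) = 21.785898 + 222.346340 = 244.132237

θ=97°: 220.1812
θ=341°: 242.7950
θ=352°: 244.1322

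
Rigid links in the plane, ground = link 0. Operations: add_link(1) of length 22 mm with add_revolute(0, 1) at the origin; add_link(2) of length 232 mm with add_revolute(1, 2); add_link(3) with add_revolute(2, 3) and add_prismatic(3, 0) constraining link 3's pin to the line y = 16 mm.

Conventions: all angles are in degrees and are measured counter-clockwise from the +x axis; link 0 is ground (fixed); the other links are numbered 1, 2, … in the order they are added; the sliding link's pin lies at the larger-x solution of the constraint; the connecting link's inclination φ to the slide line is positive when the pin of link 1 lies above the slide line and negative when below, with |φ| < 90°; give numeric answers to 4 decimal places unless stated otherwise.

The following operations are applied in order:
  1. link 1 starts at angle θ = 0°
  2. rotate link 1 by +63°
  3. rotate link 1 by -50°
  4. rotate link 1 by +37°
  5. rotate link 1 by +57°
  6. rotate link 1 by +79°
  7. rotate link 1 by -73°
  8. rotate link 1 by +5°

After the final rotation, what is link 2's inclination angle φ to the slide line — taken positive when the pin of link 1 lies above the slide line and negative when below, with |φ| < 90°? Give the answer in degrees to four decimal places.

geometry: r = 22 mm, L = 232 mm, e = 16 mm; θ starts at 0°
rotate link 1 by +63°: θ ← 0° +63° = 63°
rotate link 1 by -50°: θ ← 63° -50° = 13°
rotate link 1 by +37°: θ ← 13° +37° = 50°
rotate link 1 by +57°: θ ← 50° +57° = 107°
rotate link 1 by +79°: θ ← 107° +79° = 186°
rotate link 1 by -73°: θ ← 186° -73° = 113°
rotate link 1 by +5°: θ ← 113° +5° = 118°
h = r sin θ − e = 19.424847 − 16 = 3.424847
sin φ = h / L = 3.424847 / 232 = 0.01476227
φ = arcsin(0.01476227) = 0.845847°

0.8458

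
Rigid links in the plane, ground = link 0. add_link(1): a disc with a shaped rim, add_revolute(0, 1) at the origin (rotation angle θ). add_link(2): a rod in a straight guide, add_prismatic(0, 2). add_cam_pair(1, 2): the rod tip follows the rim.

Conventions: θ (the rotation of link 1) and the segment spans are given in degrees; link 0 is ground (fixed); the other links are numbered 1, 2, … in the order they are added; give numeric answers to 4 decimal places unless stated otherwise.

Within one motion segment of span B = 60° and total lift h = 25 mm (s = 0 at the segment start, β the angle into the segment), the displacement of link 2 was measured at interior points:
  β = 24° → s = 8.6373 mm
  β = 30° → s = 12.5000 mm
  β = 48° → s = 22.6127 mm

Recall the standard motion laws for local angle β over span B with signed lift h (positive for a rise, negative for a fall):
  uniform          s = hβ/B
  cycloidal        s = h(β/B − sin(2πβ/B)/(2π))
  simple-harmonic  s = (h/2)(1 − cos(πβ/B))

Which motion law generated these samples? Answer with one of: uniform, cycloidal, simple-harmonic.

candidates at β/B = r: uniform s = h·r (linear in β); cycloidal s = h·(r − sin(2πr)/(2π)); simple-harmonic s = (h/2)(1 − cos(πr))
β=24°: printed 8.6373 | uniform 10.0000, cycloidal 7.6613, simple-harmonic 8.6373
β=30°: printed 12.5000 | uniform 12.5000, cycloidal 12.5000, simple-harmonic 12.5000
β=48°: printed 22.6127 | uniform 20.0000, cycloidal 23.7841, simple-harmonic 22.6127
only one law matches every sample → simple-harmonic

simple-harmonic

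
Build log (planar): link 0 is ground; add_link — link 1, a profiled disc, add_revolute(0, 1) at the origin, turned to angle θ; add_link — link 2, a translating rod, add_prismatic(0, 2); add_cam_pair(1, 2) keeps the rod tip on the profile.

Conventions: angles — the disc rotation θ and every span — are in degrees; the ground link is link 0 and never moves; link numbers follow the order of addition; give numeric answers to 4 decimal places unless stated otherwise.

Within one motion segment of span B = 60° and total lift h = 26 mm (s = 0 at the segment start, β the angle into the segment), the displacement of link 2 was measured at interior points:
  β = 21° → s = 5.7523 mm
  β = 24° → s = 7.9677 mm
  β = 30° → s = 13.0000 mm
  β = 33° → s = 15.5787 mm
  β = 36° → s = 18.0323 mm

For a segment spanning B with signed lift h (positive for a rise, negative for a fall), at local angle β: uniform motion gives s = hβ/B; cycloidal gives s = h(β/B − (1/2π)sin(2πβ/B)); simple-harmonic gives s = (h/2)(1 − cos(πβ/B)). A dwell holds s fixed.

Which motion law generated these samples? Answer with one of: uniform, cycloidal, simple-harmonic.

candidates at β/B = r: uniform s = h·r (linear in β); cycloidal s = h·(r − sin(2πr)/(2π)); simple-harmonic s = (h/2)(1 − cos(πr))
β=21°: printed 5.7523 | uniform 9.1000, cycloidal 5.7523, simple-harmonic 7.0981
β=24°: printed 7.9677 | uniform 10.4000, cycloidal 7.9677, simple-harmonic 8.9828
β=30°: printed 13.0000 | uniform 13.0000, cycloidal 13.0000, simple-harmonic 13.0000
β=33°: printed 15.5787 | uniform 14.3000, cycloidal 15.5787, simple-harmonic 15.0336
β=36°: printed 18.0323 | uniform 15.6000, cycloidal 18.0323, simple-harmonic 17.0172
only one law matches every sample → cycloidal

cycloidal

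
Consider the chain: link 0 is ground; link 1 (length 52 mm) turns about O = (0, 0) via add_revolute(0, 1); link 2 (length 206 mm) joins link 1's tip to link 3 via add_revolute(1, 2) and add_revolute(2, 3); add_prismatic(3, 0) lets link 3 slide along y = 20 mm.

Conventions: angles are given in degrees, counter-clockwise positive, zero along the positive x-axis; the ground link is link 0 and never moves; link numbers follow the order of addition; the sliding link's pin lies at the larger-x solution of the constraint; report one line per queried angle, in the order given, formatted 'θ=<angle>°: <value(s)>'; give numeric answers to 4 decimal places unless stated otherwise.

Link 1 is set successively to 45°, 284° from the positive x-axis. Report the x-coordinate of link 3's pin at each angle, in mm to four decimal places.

geometry: r = 52 mm, L = 206 mm, e = 20 mm
θ=45°: crank pin P = (r cos θ, r sin θ) = (36.769553, 36.769553)
θ=45°: h = r sin θ − e = 36.769553 − 20 = 16.769553
θ=45°: x = r cos θ + √(L² − h²) = 36.769553 + 205.316298 = 242.085850
θ=284°: crank pin P = (r cos θ, r sin θ) = (12.579939, -50.455378)
θ=284°: h = r sin θ − e = -50.455378 − 20 = -70.455378
θ=284°: x = r cos θ + √(L² − h²) = 12.579939 + 193.576961 = 206.156899

θ=45°: 242.0859
θ=284°: 206.1569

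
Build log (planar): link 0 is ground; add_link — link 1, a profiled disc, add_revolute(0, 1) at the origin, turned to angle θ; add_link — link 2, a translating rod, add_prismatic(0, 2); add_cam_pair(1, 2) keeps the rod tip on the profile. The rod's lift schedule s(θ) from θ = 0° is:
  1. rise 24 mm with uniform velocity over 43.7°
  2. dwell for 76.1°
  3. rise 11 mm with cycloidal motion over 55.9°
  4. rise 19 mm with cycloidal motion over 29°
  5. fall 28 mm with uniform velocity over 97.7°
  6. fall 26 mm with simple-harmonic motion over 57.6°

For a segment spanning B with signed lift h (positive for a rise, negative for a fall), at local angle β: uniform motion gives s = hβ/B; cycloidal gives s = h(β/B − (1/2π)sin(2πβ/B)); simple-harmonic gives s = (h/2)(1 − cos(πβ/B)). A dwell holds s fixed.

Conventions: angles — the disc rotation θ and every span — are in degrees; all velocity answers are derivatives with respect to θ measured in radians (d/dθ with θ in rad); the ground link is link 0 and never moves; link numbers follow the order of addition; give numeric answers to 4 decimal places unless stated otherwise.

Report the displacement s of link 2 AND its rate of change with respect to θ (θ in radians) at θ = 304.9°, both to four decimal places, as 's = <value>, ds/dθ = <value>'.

seg 1 [0°–43.7°] uniform, h=24: full span → s += 24 → s = 24.0000
seg 2 [43.7°–119.8°] dwell: s stays 24.0000
seg 3 [119.8°–175.7°] cycloidal, h=11: full span → s += 11 → s = 35.0000
seg 4 [175.7°–204.7°] cycloidal, h=19: full span → s += 19 → s = 54.0000
seg 5 [204.7°–302.4°] uniform, h=-28: full span → s += -28 → s = 26.0000
seg 6 [302.4°–360°] simple-harmonic, h=-26: θ=304.9° here. β=2.5, B=57.6. -26/2·(1 − cos(π·0.0434)) = -0.1207 → s = 25.8793
velocity in seg [302.4°–360°] (simple-harmonic), θ in radians: β = 2.5° = 0.0436 rad, B = 57.6° = 1.0053 rad; ds/dθ = (πh/(2B)) sin(πβ/B) = (π·(-26)/(2·1.0053)) sin(π·0.0434) = -5.522226 mm/rad

s = 25.8793, ds/dθ = -5.5222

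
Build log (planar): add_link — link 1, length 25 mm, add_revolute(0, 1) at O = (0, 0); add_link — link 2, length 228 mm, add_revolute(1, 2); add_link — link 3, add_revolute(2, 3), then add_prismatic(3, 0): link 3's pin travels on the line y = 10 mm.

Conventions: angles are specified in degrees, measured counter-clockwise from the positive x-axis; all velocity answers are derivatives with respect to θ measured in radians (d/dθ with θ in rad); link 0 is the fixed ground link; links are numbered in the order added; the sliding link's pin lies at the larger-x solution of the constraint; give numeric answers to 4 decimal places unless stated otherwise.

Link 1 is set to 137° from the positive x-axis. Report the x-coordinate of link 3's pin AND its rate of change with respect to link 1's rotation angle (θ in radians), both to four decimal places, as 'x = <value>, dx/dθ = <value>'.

geometry: r = 25 mm, L = 228 mm, e = 10 mm
crank pin P = (r cos θ, r sin θ) = (-18.283843, 17.049959)
h = r sin θ − e = 17.049959 − 10 = 7.049959
x = r cos θ + √(L² − h²) = -18.283843 + 227.890978 = 209.607136
dx/dθ = −r sin θ − h·r cos θ/√(L² − h²) (θ in radians; h = 7.049959) = -16.484336

x = 209.6071, dx/dθ = -16.4843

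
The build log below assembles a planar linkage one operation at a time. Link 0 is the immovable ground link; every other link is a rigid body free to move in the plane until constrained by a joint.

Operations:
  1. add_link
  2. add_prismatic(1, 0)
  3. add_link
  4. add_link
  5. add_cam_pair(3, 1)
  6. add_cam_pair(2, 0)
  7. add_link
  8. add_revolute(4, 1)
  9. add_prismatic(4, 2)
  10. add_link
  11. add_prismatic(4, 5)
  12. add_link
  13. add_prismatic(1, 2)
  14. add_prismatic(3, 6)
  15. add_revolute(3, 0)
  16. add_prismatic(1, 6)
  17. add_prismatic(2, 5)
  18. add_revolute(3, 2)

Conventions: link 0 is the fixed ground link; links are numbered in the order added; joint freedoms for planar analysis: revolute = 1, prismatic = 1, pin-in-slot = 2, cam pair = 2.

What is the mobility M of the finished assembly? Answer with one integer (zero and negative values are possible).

link 0 = ground. State L|J1|J2 = 1|0|0
+link1  2|0|0
P(1,0) f=1→J1  2|1|0
+link2  3|1|0
+link3  4|1|0
C(3,1) f=2→J2  4|1|1
C(2,0) f=2→J2  4|1|2
+link4  5|1|2
R(4,1) f=1→J1  5|2|2
P(4,2) f=1→J1  5|3|2
+link5  6|3|2
P(4,5) f=1→J1  6|4|2
+link6  7|4|2
P(1,2) f=1→J1  7|5|2
P(3,6) f=1→J1  7|6|2
R(3,0) f=1→J1  7|7|2
P(1,6) f=1→J1  7|8|2
P(2,5) f=1→J1  7|9|2
R(3,2) f=1→J1  7|10|2
M = 3(7−1)−2·10−2 = 18−20−2 = -4

M = -4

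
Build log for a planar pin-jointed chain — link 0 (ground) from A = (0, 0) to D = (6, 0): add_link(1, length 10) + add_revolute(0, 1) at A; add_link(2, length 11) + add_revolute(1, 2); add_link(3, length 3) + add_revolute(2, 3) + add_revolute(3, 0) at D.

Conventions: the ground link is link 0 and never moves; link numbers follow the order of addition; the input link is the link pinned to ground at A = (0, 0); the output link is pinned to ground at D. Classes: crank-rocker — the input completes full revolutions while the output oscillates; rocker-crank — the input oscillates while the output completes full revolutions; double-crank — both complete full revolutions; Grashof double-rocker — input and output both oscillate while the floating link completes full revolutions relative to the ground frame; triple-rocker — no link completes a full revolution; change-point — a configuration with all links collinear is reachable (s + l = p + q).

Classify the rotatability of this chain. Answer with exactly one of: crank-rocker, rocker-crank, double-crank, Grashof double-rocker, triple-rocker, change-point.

lengths: ground=6, input=10, coupler=11, output=3
sorted: s=3 (shortest), l=11 (longest), p+q=16
s + l = 14 vs p + q = 16
s + l < p + q (Grashof) with shortest = output link → rocker-crank

rocker-crank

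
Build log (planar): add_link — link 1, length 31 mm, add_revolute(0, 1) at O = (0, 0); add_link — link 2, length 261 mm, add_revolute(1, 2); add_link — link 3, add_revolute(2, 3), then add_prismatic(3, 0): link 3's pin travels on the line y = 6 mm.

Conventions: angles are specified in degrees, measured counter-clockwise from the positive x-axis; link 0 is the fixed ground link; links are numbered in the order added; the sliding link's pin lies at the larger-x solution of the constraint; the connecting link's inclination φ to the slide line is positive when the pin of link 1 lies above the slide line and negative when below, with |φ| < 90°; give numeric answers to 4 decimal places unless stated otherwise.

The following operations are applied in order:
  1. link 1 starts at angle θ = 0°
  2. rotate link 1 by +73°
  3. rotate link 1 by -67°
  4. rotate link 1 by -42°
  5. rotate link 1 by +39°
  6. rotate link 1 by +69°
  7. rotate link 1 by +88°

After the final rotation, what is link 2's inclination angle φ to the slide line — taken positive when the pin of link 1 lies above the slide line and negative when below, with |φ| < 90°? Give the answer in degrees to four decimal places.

geometry: r = 31 mm, L = 261 mm, e = 6 mm; θ starts at 0°
rotate link 1 by +73°: θ ← 0° +73° = 73°
rotate link 1 by -67°: θ ← 73° -67° = 6°
rotate link 1 by -42°: θ ← 6° -42° = -36°
rotate link 1 by +39°: θ ← -36° +39° = 3°
rotate link 1 by +69°: θ ← 3° +69° = 72°
rotate link 1 by +88°: θ ← 72° +88° = 160°
h = r sin θ − e = 10.602624 − 6 = 4.602624
sin φ = h / L = 4.602624 / 261 = 0.01763458
φ = arcsin(0.01763458) = 1.010439°

1.0104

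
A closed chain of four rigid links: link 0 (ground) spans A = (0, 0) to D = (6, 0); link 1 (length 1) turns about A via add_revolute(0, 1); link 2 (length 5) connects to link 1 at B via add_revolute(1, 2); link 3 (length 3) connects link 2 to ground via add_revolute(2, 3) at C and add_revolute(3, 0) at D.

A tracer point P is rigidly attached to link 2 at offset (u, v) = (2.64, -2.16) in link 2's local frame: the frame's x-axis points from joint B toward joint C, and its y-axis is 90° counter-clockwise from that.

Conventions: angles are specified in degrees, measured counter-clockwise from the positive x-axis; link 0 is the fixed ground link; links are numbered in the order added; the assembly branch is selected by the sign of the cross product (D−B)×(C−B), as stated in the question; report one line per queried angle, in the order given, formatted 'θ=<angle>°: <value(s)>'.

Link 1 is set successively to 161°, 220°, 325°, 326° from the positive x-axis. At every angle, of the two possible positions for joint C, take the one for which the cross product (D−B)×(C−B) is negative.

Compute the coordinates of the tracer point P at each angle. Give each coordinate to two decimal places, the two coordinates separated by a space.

A=(0,0), D=(6.00,0)
θ=161°: B = A + 1.00·(cos161°, sin161°) = (-0.9455, 0.3256)
θ=161°: |BD| = 6.9531
θ=161°: circle(B,5.00) ∩ circle(D,3.00): a=4.6271, h=1.8946
θ=161°:   candidates: C₊=(3.7653,2.0015) cross=13.174; C₋=(3.5878,-1.7837) cross=-13.174
θ=161°:   branch - wants cross < 0 → take C=(3.5878,-1.7837) (cross=-13.174)
θ=161°: ex = (C−B)/|BC| = (0.9067,-0.4218); ey = (0.4218,0.9067)
θ=161°: P = B + 2.64·ex + -2.16·ey = (0.5369,-2.7465)
θ=220°: B = A + 1.00·(cos220°, sin220°) = (-0.7660, -0.6428)
θ=220°: |BD| = 6.7965
θ=220°: circle(B,5.00) ∩ circle(D,3.00): a=4.5753, h=2.0165
θ=220°:   candidates: C₊=(3.5981,1.7974) cross=13.705; C₋=(3.9795,-2.2176) cross=-13.705
θ=220°:   branch - wants cross < 0 → take C=(3.9795,-2.2176) (cross=-13.705)
θ=220°: ex = (C−B)/|BC| = (0.9491,-0.3150); ey = (0.3150,0.9491)
θ=220°: P = B + 2.64·ex + -2.16·ey = (1.0593,-3.5243)
θ=325°: B = A + 1.00·(cos325°, sin325°) = (0.8192, -0.5736)
θ=325°: |BD| = 5.2125
θ=325°: circle(B,5.00) ∩ circle(D,3.00): a=4.1410, h=2.8021
θ=325°:   candidates: C₊=(4.6267,2.6672) cross=14.606; C₋=(5.2434,-2.9030) cross=-14.606
θ=325°:   branch - wants cross < 0 → take C=(5.2434,-2.9030) (cross=-14.606)
θ=325°: ex = (C−B)/|BC| = (0.8848,-0.4659); ey = (0.4659,0.8848)
θ=325°: P = B + 2.64·ex + -2.16·ey = (2.1488,-3.7148)
θ=326°: B = A + 1.00·(cos326°, sin326°) = (0.8290, -0.5592)
θ=326°: |BD| = 5.2011
θ=326°: circle(B,5.00) ∩ circle(D,3.00): a=4.1387, h=2.8056
θ=326°:   candidates: C₊=(4.6421,2.6751) cross=14.592; C₋=(5.2454,-2.9035) cross=-14.592
θ=326°:   branch - wants cross < 0 → take C=(5.2454,-2.9035) (cross=-14.592)
θ=326°: ex = (C−B)/|BC| = (0.8833,-0.4689); ey = (0.4689,0.8833)
θ=326°: P = B + 2.64·ex + -2.16·ey = (2.1481,-3.7049)

θ=161°: 0.54 -2.75
θ=220°: 1.06 -3.52
θ=325°: 2.15 -3.71
θ=326°: 2.15 -3.70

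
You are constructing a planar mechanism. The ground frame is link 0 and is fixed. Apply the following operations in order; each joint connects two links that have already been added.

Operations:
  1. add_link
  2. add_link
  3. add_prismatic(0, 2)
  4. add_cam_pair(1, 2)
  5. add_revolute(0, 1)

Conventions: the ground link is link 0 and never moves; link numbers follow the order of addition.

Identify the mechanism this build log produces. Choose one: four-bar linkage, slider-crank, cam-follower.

links: 3 (incl. ground); joints: 1 revolute, 1 prismatic, 1 higher (cam) pair, forming one closed loop
3 links, revolute + prismatic + higher pair in one loop → cam-follower

cam-follower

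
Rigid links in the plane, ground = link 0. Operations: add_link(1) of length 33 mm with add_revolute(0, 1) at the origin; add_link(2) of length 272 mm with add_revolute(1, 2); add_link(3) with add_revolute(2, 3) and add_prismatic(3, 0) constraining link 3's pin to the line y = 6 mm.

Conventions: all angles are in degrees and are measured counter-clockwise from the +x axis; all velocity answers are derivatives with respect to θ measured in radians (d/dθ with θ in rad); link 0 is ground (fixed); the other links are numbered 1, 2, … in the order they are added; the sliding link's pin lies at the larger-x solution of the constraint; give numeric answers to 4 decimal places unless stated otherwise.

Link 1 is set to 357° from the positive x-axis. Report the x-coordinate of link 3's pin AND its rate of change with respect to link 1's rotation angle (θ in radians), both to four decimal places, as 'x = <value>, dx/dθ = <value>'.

geometry: r = 33 mm, L = 272 mm, e = 6 mm
crank pin P = (r cos θ, r sin θ) = (32.954775, -1.727087)
h = r sin θ − e = -1.727087 − 6 = -7.727087
x = r cos θ + √(L² − h²) = 32.954775 + 271.890221 = 304.844995
dx/dθ = −r sin θ − h·r cos θ/√(L² − h²) (θ in radians; h = -7.727087) = 2.663657

x = 304.8450, dx/dθ = 2.6637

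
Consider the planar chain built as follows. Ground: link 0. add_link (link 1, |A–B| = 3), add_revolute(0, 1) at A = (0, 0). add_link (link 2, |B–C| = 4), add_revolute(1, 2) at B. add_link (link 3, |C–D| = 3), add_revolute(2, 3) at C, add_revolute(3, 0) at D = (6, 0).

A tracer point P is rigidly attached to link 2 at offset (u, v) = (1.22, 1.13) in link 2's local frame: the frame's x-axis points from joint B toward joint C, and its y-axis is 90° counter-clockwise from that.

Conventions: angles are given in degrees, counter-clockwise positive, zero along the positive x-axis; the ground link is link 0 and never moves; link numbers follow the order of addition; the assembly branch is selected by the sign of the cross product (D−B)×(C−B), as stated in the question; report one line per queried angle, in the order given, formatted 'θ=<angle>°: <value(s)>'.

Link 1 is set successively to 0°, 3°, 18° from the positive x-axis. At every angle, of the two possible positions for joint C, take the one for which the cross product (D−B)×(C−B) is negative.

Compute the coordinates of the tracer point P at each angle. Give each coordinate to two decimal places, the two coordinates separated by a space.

A=(0,0), D=(6.00,0)
θ=0°: B = A + 3.00·(cos0°, sin0°) = (3.0000, 0.0000)
θ=0°: |BD| = 3.0000
θ=0°: circle(B,4.00) ∩ circle(D,3.00): a=2.6667, h=2.9814
θ=0°:   candidates: C₊=(5.6667,2.9814) cross=8.944; C₋=(5.6667,-2.9814) cross=-8.944
θ=0°:   branch - wants cross < 0 → take C=(5.6667,-2.9814) (cross=-8.944)
θ=0°: ex = (C−B)/|BC| = (0.6667,-0.7454); ey = (0.7454,0.6667)
θ=0°: P = B + 1.22·ex + 1.13·ey = (4.6556,-0.1560)
θ=3°: B = A + 3.00·(cos3°, sin3°) = (2.9959, 0.1570)
θ=3°: |BD| = 3.0082
θ=3°: circle(B,4.00) ∩ circle(D,3.00): a=2.6676, h=2.9806
θ=3°:   candidates: C₊=(5.8154,2.9943) cross=8.966; C₋=(5.5043,-2.9588) cross=-8.966
θ=3°:   branch - wants cross < 0 → take C=(5.5043,-2.9588) (cross=-8.966)
θ=3°: ex = (C−B)/|BC| = (0.6271,-0.7789); ey = (0.7789,0.6271)
θ=3°: P = B + 1.22·ex + 1.13·ey = (4.6412,-0.0847)
θ=18°: B = A + 3.00·(cos18°, sin18°) = (2.8532, 0.9271)
θ=18°: |BD| = 3.2805
θ=18°: circle(B,4.00) ∩ circle(D,3.00): a=2.7072, h=2.9447
θ=18°:   candidates: C₊=(6.2821,2.9867) cross=9.660; C₋=(4.6179,-2.6626) cross=-9.660
θ=18°:   branch - wants cross < 0 → take C=(4.6179,-2.6626) (cross=-9.660)
θ=18°: ex = (C−B)/|BC| = (0.4412,-0.8974); ey = (0.8974,0.4412)
θ=18°: P = B + 1.22·ex + 1.13·ey = (4.4055,0.3307)

θ=0°: 4.66 -0.16
θ=3°: 4.64 -0.08
θ=18°: 4.41 0.33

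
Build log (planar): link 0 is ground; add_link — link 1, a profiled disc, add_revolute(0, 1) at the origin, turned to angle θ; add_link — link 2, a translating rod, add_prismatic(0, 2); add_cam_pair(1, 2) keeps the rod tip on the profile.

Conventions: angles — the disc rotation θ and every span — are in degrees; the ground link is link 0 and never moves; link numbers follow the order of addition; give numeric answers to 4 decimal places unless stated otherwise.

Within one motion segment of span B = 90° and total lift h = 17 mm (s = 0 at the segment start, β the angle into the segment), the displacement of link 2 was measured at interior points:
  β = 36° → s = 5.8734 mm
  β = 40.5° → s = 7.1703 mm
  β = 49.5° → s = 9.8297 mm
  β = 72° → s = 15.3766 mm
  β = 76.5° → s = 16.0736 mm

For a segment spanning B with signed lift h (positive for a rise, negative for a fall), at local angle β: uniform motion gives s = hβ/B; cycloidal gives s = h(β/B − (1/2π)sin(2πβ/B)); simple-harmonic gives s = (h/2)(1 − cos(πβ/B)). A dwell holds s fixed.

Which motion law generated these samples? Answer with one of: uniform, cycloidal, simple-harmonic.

candidates at β/B = r: uniform s = h·r (linear in β); cycloidal s = h·(r − sin(2πr)/(2π)); simple-harmonic s = (h/2)(1 − cos(πr))
β=36°: printed 5.8734 | uniform 6.8000, cycloidal 5.2097, simple-harmonic 5.8734
β=40.5°: printed 7.1703 | uniform 7.6500, cycloidal 6.8139, simple-harmonic 7.1703
β=49.5°: printed 9.8297 | uniform 9.3500, cycloidal 10.1861, simple-harmonic 9.8297
β=72°: printed 15.3766 | uniform 13.6000, cycloidal 16.1732, simple-harmonic 15.3766
β=76.5°: printed 16.0736 | uniform 14.4500, cycloidal 16.6389, simple-harmonic 16.0736
only one law matches every sample → simple-harmonic

simple-harmonic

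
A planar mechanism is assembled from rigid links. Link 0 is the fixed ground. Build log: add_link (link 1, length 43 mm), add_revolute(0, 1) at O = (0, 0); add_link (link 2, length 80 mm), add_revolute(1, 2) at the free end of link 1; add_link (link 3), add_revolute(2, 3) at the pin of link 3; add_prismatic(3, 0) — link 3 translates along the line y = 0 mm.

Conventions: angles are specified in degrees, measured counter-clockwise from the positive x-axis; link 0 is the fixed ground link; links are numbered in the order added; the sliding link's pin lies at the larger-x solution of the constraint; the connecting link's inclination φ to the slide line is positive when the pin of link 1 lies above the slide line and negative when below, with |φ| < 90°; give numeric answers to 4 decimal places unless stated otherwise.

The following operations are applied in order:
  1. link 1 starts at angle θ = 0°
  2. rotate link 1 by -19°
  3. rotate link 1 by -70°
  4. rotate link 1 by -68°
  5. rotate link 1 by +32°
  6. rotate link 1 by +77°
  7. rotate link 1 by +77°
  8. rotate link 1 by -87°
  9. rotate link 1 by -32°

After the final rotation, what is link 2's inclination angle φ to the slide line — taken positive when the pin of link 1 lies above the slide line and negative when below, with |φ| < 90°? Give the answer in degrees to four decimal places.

geometry: r = 43 mm, L = 80 mm, e = 0 mm; θ starts at 0°
rotate link 1 by -19°: θ ← 0° -19° = -19°
rotate link 1 by -70°: θ ← -19° -70° = -89°
rotate link 1 by -68°: θ ← -89° -68° = -157°
rotate link 1 by +32°: θ ← -157° +32° = -125°
rotate link 1 by +77°: θ ← -125° +77° = -48°
rotate link 1 by +77°: θ ← -48° +77° = 29°
rotate link 1 by -87°: θ ← 29° -87° = -58°
rotate link 1 by -32°: θ ← -58° -32° = -90°
h = r sin θ − e = -43.000000 − 0 = -43.000000
sin φ = h / L = -43.000000 / 80 = -0.53750000
φ = arcsin(-0.53750000) = -32.513615°

-32.5136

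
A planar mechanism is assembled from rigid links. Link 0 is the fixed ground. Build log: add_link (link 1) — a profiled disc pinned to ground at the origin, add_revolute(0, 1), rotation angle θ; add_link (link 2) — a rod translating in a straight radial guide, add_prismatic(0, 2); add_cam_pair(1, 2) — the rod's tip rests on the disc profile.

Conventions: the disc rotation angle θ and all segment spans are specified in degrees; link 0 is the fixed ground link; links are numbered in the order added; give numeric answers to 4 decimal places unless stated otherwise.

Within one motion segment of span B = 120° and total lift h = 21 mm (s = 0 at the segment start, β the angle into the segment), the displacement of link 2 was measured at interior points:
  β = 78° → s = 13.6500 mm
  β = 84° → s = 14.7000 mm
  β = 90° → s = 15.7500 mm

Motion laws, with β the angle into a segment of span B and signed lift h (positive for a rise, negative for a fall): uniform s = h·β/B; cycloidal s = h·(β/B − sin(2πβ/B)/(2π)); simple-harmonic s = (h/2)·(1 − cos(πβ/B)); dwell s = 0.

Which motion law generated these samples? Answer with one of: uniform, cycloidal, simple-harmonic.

candidates at β/B = r: uniform s = h·r (linear in β); cycloidal s = h·(r − sin(2πr)/(2π)); simple-harmonic s = (h/2)(1 − cos(πr))
β=78°: printed 13.6500 | uniform 13.6500, cycloidal 16.3539, simple-harmonic 15.2669
β=84°: printed 14.7000 | uniform 14.7000, cycloidal 17.8787, simple-harmonic 16.6717
β=90°: printed 15.7500 | uniform 15.7500, cycloidal 19.0923, simple-harmonic 17.9246
only one law matches every sample → uniform

uniform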